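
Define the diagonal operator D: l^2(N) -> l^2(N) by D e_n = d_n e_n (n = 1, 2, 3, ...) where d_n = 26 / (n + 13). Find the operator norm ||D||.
||D|| = 13/7 (attained at n = 1)

For D diagonal, ||D|| = sup_n |d_n| = sup_n 26/(n + 13). This is positive and strictly decreasing in n, so the supremum is attained at n = 1: d_1 = 26/(1 + 13) = 13/7. Hence ||D|| = 13/7.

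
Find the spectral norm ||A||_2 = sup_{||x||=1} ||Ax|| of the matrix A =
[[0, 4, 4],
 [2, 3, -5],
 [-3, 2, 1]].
||A||_2 ≈ 6.8849 (= sqrt(largest eigenvalue of A^T A))

||A||_2 = sigma_max(A) = sqrt(lambda_max(A^T A)). Form the symmetric matrix M = A^T A =
[[13, 0, -13],
 [0, 29, 3],
 [-13, 3, 42]].
Its characteristic polynomial (trace, sum of principal 2x2 minors, determinant of M give the coefficients) is
  p(λ) = det(λ I - M) = λ^3 - 84λ^2 + 1963λ - 10816.
No integer candidate from the rational root theorem (±divisors of 10816) is a root, so the roots are irrational. The cubic discriminant is Δ = 233848004 > 0, so there are three distinct real roots. p(7) = -848 and p(8) = 24 have opposite signs, so a root lies in (7, 8); Newton's method refines it to λ ≈ 7.9705. p(28) = 244 and p(29) = -144 have opposite signs, so a root lies in (28, 29); Newton's method refines it to λ ≈ 28.6279. p(47) = -288 and p(48) = 464 have opposite signs, so a root lies in (47, 48); Newton's method refines it to λ ≈ 47.4016. Check (Vieta): the three roots sum to 84, matching tr M = 84.
So the eigenvalues of A^T A are ≈ 7.9705, 28.6279, 47.4016 (all ≥ 0, as they must be for A^T A). The largest is λ_max ≈ 47.4016, hence ||A||_2 = sqrt(λ_max) ≈ 6.8849.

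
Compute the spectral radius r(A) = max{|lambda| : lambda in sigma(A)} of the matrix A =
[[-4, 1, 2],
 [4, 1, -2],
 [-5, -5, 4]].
r(A) ≈ 4.7072

The eigenvalues of A are the roots of its characteristic polynomial. With M = A (coefficients from the trace, the sum of principal 2x2 minors, and det A):
  p(λ) = det(λ I - M) = λ^3 - λ^2 - 20λ + 12.
No integer candidate from the rational root theorem (±divisors of 12) is a root, so the roots are irrational. The cubic discriminant is Δ = 32880 > 0, so there are three distinct real roots. p(-5) = -38 and p(-4) = 12 have opposite signs, so a root lies in (-5, -4); Newton's method refines it to λ ≈ -4.3001. p(0) = 12 and p(1) = -8 have opposite signs, so a root lies in (0, 1); Newton's method refines it to λ ≈ 0.5928. p(4) = -20 and p(5) = 12 have opposite signs, so a root lies in (4, 5); Newton's method refines it to λ ≈ 4.7072. Check (Vieta): the three roots sum to 1, matching tr M = 1.
Thus the eigenvalues (to 4 decimals) are -4.3001 (modulus 4.3001); 0.5928 (modulus 0.5928); 4.7072 (modulus 4.7072). The spectral radius is the largest modulus: r(A) ≈ 4.7072. (Cross-check: r(A) ≤ ||A||_2 ≈ 9.7484; equality holds whenever A is normal, though it can also hold for some non-normal A.)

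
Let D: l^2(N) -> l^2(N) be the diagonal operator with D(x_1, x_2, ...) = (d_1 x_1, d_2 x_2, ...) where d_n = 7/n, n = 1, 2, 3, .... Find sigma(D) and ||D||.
sigma(D) = {7/n : n ≥ 1} ∪ {0}; ||D|| = 7

A bounded diagonal operator on l^2 with diagonal entries d_n has spectrum equal to the closure of {d_n : n ≥ 1}: every d_n is an eigenvalue (with eigenvector e_n), so {d_n} ⊂ sigma(D); the spectrum is closed, so its closure is too; and for lambda not in the closure, (D - lambda I) has bounded inverse (the diagonal entries 1/(d_n - lambda) are bounded). For our sequence d_n = 7/n, n = 1, 2, 3, ...:
  - {d_n} = {7/n : n ≥ 1}; the only limit point is 0
  - closure = {7/n : n ≥ 1} ∪ {0}
For the norm: a diagonal operator has ||D|| = sup_n |d_n|. Here d_n = 7/n is positive and decreasing, so sup_n |d_n| = d_1 = 7. So ||D|| = 7.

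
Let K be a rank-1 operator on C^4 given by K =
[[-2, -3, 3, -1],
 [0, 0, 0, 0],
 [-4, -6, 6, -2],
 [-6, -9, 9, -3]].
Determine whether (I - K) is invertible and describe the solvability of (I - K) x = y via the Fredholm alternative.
(I - K) is singular (det(I - K) = 0, i.e. 1 ∈ sigma(K)). (I - K) x = y is solvable iff y ⊥ ker((I - K)^*) = span{(-2, -3, 3, -1)}, i.e. iff -2y_1 - 3y_2 + 3y_3 - y_4 = 0. When solvable, the solutions are x = y + c·(1, 0, 2, 3), c arbitrary (ker(I - K) = span{(1, 0, 2, 3)}, dimension 1).

K has rank 1, so it is an outer product K = u v^T: every row of K is a multiple of one row vector. Reading off the entries, u = (1, 0, 2, 3) and v = (-2, -3, 3, -1) (row i of K equals u_i·v^T). A rank-one matrix u v^T satisfies K u = u (v·u) and kills the (3)-dimensional subspace v^⊥, so its characteristic polynomial is lambda^3 (lambda - v·u) with v·u = tr K = 1. Hence the eigenvalues of I - K are 1 (multiplicity 3) and 1 - (1) = 0, so det(I - K) = 0. (Direct check: I - K =
[[3, 3, -3, 1],
 [0, 1, 0, 0],
 [4, 6, -5, 2],
 [6, 9, -9, 4]]
has determinant 0.) So 1 is an eigenvalue of K and (I - K) is not invertible. The finite-dimensional Fredholm alternative says: either (I - K) is invertible, or ker(I - K) ≠ {0} and then range(I - K) = ker((I - K)^*)^⊥, with dim ker(I - K) = dim ker((I - K)^*). We are in the second case, so we need both kernels. Kernel of I - K: (I - K) u = u - u (v·u) = u - u = 0, so ker(I - K) = span{u} = span{(1, 0, 2, 3)} (it is exactly 1-dimensional because rank(I - K) = 3). Kernel of the adjoint: K is real, so (I - K)^* = I - K^T = I - v u^T, and (I - v u^T) v = v - v (u·v) = 0; hence ker((I - K)^*) = span{v} = span{(-2, -3, 3, -1)}. Therefore (I - K) x = y is solvable iff <y, v> = 0, i.e. iff -2y_1 - 3y_2 + 3y_3 - y_4 = 0. When this holds, K y = u (v·y) = 0, so (I - K) y = y and x = y is a particular solution; the full solution set is the line x = y + c·u = y + c·(1, 0, 2, 3), c ∈ C.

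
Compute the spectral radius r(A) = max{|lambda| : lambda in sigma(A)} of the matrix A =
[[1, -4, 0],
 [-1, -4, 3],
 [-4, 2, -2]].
r(A) ≈ 4.2618

The eigenvalues of A are the roots of its characteristic polynomial. With M = A (coefficients from the trace, the sum of principal 2x2 minors, and det A):
  p(λ) = det(λ I - M) = λ^3 + 5λ^2 - 8λ - 58.
No integer candidate from the rational root theorem (±divisors of 58) is a root, so the roots are irrational. The cubic discriminant is Δ = -16420 < 0, so there is one real root and a complex-conjugate pair. p(3) = -10 and p(4) = 54 have opposite signs, so a root lies in (3, 4); Newton's method refines it to λ ≈ 3.1933. Dividing out (λ - (3.1933)) leaves approximately λ^2 + 8.1933λ + 18.1632. For λ^2 + 8.1933λ + 18.1632 the discriminant is -5.5234. It is negative, so the remaining roots are the complex-conjugate pair λ ≈ -4.0966 ± 1.1751i. Their product equals the constant term, so |λ|^2 ≈ 18.1632 and |λ| ≈ 4.2618.
Thus the eigenvalues (to 4 decimals) are 3.1933 (modulus 3.1933); -4.0966 ± 1.1751i (modulus 4.2618). The spectral radius is the largest modulus: r(A) ≈ 4.2618. (Cross-check: r(A) ≤ ||A||_2 ≈ 6.8723; equality holds whenever A is normal, though it can also hold for some non-normal A.)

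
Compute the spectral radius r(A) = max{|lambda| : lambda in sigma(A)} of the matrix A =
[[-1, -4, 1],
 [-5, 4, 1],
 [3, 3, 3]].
r(A) ≈ 6.7378

The eigenvalues of A are the roots of its characteristic polynomial. With M = A (coefficients from the trace, the sum of principal 2x2 minors, and det A):
  p(λ) = det(λ I - M) = λ^3 - 6λ^2 - 21λ + 108.
No integer candidate from the rational root theorem (±divisors of 108) is a root, so the roots are irrational. The cubic discriminant is Δ = 76248 > 0, so there are three distinct real roots. p(-5) = -62 and p(-4) = 32 have opposite signs, so a root lies in (-5, -4); Newton's method refines it to λ ≈ -4.3895. p(3) = 18 and p(4) = -8 have opposite signs, so a root lies in (3, 4); Newton's method refines it to λ ≈ 3.6517. p(6) = -18 and p(7) = 10 have opposite signs, so a root lies in (6, 7); Newton's method refines it to λ ≈ 6.7378. Check (Vieta): the three roots sum to 6, matching tr M = 6.
Thus the eigenvalues (to 4 decimals) are -4.3895 (modulus 4.3895); 3.6517 (modulus 3.6517); 6.7378 (modulus 6.7378). The spectral radius is the largest modulus: r(A) ≈ 6.7378. (Cross-check: r(A) ≤ ||A||_2 ≈ 6.8323; equality holds whenever A is normal, though it can also hold for some non-normal A.)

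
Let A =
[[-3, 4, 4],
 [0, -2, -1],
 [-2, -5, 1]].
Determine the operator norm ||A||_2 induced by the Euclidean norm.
||A||_2 ≈ 7.1892 (= sqrt(largest eigenvalue of A^T A))

||A||_2 = sigma_max(A) = sqrt(lambda_max(A^T A)). Form the symmetric matrix M = A^T A =
[[13, -2, -14],
 [-2, 45, 13],
 [-14, 13, 18]].
Its characteristic polynomial (trace, sum of principal 2x2 minors, determinant of M give the coefficients) is
  p(λ) = det(λ I - M) = λ^3 - 76λ^2 + 1260λ - 169.
No integer candidate from the rational root theorem (±divisors of 169) is a root, so the roots are irrational. The cubic discriminant is Δ = 1162256597 > 0, so there are three distinct real roots. p(0) = -169 and p(1) = 1016 have opposite signs, so a root lies in (0, 1); Newton's method refines it to λ ≈ 0.1352. p(24) = 119 and p(25) = -544 have opposite signs, so a root lies in (24, 25); Newton's method refines it to λ ≈ 24.1801. p(51) = -934 and p(52) = 455 have opposite signs, so a root lies in (51, 52); Newton's method refines it to λ ≈ 51.6847. Check (Vieta): the three roots sum to 76, matching tr M = 76.
So the eigenvalues of A^T A are ≈ 0.1352, 24.1801, 51.6847 (all ≥ 0, as they must be for A^T A). The largest is λ_max ≈ 51.6847, hence ||A||_2 = sqrt(λ_max) ≈ 7.1892.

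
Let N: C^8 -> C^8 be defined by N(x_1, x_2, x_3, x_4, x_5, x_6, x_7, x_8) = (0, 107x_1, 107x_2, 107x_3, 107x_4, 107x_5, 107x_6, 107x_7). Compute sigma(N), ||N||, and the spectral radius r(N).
sigma(N) = {0}; ||N|| = 107; r(N) = 0. (N is nilpotent with N^8 = 0.)

On C^8, N is a strictly lower-triangular matrix with 107 on the subdiagonal and zeros elsewhere, so its characteristic polynomial is lambda^8 and every eigenvalue is 0: sigma(N) = {0}. For the operator norm, N e_i = 107e_{i+1} for i = 1, ..., 7 and N e_8 = 0, so the singular values of N are 107 (with multiplicity 7) and 0; hence ||N|| = 107. The spectral radius r(N) = max|lambda| = 0. Note ||N|| > r(N) — characteristic of non-normal nilpotent operators. Indeed N^8 = 0.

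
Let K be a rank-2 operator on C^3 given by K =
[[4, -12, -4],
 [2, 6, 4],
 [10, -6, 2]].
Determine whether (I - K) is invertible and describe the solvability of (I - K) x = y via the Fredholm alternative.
(I - K) is invertible (det(I - K) = 121 ≠ 0), so for every y in C^3 the equation (I - K) x = y has a unique solution.

K has rank 2 and factors as K = U V^T = u1 v1^T + u2 v2^T with u1 = (2, -2, -1), v1 = (-1, -3, -2), u2 = (-2, 0, -3), v2 = (-3, 3, 0) (multiplying out reproduces the displayed K). The nonzero eigenvalues of U V^T coincide with those of the 2 x 2 matrix G = V^T U = [[v1·u1, v1·u2], [v2·u1, v2·u2]] = [[6, 8], [-12, 6]], and by the Sylvester determinant identity det(I_3 - U V^T) = det(I_2 - V^T U) = det([[-5, -8], [12, -5]]) = (-5)(-5) - (-8)(12) = 121. (Direct check: I - K =
[[-3, 12, 4],
 [-2, -5, -4],
 [-10, 6, -1]]
has determinant 121.) The finite-dimensional Fredholm alternative says: either (I - K) is invertible, or ker(I - K) ≠ {0} and then range(I - K) = ker((I - K)^*)^⊥, with dim ker(I - K) = dim ker((I - K)^*). Since det(I - K) ≠ 0, 1 is not an eigenvalue of K and ker(I - K) = {0}, so we are in the first case: for every y there is a unique x = (I - K)^(-1) y. (Explicitly, by the Woodbury identity, (I - U V^T)^(-1) = I + U (I_2 - G)^(-1) V^T.)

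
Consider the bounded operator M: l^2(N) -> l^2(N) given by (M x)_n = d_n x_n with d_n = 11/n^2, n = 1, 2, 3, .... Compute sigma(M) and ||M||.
sigma(M) = {11/n^2 : n ≥ 1} ∪ {0}; ||M|| = 11

A bounded diagonal operator on l^2 with diagonal entries d_n has spectrum equal to the closure of {d_n : n ≥ 1}: every d_n is an eigenvalue (with eigenvector e_n), so {d_n} ⊂ sigma(M); the spectrum is closed, so its closure is too; and for lambda not in the closure, (M - lambda I) has bounded inverse (the diagonal entries 1/(d_n - lambda) are bounded). For our sequence d_n = 11/n^2, n = 1, 2, 3, ...:
  - {d_n} = {11/n^2 : n ≥ 1}; the only limit point is 0
  - closure = {11/n^2 : n ≥ 1} ∪ {0}
For the norm: a diagonal operator has ||M|| = sup_n |d_n|. Here d_n = 11/n^2 is positive and decreasing, so sup_n |d_n| = d_1 = 11. So ||M|| = 11.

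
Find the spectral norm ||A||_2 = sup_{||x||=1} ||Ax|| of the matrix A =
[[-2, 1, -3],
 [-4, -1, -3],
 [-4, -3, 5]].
||A||_2 ≈ 7.2521 (= sqrt(largest eigenvalue of A^T A))

||A||_2 = sigma_max(A) = sqrt(lambda_max(A^T A)). Form the symmetric matrix M = A^T A =
[[36, 14, -2],
 [14, 11, -15],
 [-2, -15, 43]].
Its characteristic polynomial (trace, sum of principal 2x2 minors, determinant of M give the coefficients) is
  p(λ) = det(λ I - M) = λ^3 - 90λ^2 + 1992λ - 1296.
No integer candidate from the rational root theorem (±divisors of 1296) is a root, so the roots are irrational. The cubic discriminant is Δ = 881542656 > 0, so there are three distinct real roots. p(0) = -1296 and p(1) = 607 have opposite signs, so a root lies in (0, 1); Newton's method refines it to λ ≈ 0.6708. p(36) = 432 and p(37) = -149 have opposite signs, so a root lies in (36, 37); Newton's method refines it to λ ≈ 36.737. p(52) = -464 and p(53) = 347 have opposite signs, so a root lies in (52, 53); Newton's method refines it to λ ≈ 52.5923. Check (Vieta): the three roots sum to 90, matching tr M = 90.
So the eigenvalues of A^T A are ≈ 0.6708, 36.737, 52.5923 (all ≥ 0, as they must be for A^T A). The largest is λ_max ≈ 52.5923, hence ||A||_2 = sqrt(λ_max) ≈ 7.2521.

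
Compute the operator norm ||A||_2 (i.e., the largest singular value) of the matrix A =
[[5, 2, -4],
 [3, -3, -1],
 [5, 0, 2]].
||A||_2 ≈ 7.9461 (= sqrt(largest eigenvalue of A^T A))

||A||_2 = sigma_max(A) = sqrt(lambda_max(A^T A)). Form the symmetric matrix M = A^T A =
[[59, 1, -13],
 [1, 13, -5],
 [-13, -5, 21]].
Its characteristic polynomial (trace, sum of principal 2x2 minors, determinant of M give the coefficients) is
  p(λ) = det(λ I - M) = λ^3 - 93λ^2 + 2084λ - 12544.
No integer candidate from the rational root theorem (±divisors of 12544) is a root, so the roots are irrational. The cubic discriminant is Δ = 512656528 > 0, so there are three distinct real roots. p(10) = -4 and p(11) = 458 have opposite signs, so a root lies in (10, 11); Newton's method refines it to λ ≈ 10.0076. p(19) = 338 and p(20) = -64 have opposite signs, so a root lies in (19, 20); Newton's method refines it to λ ≈ 19.8515. p(63) = -322 and p(64) = 2048 have opposite signs, so a root lies in (63, 64); Newton's method refines it to λ ≈ 63.1408. Check (Vieta): the three roots sum to 93, matching tr M = 93.
So the eigenvalues of A^T A are ≈ 10.0076, 19.8515, 63.1408 (all ≥ 0, as they must be for A^T A). The largest is λ_max ≈ 63.1408, hence ||A||_2 = sqrt(λ_max) ≈ 7.9461.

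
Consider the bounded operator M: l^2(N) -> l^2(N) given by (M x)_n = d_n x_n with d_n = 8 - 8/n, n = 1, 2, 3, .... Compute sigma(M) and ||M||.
sigma(M) = {8 - 8/n : n ≥ 1} ∪ {8}; ||M|| = 8

A bounded diagonal operator on l^2 with diagonal entries d_n has spectrum equal to the closure of {d_n : n ≥ 1}: every d_n is an eigenvalue (with eigenvector e_n), so {d_n} ⊂ sigma(M); the spectrum is closed, so its closure is too; and for lambda not in the closure, (M - lambda I) has bounded inverse (the diagonal entries 1/(d_n - lambda) are bounded). For our sequence d_n = 8 - 8/n, n = 1, 2, 3, ...:
  - {d_n} = {8 - 8/n : n ≥ 1}; the only limit point is 8
  - closure = {8 - 8/n : n ≥ 1} ∪ {8}
For the norm: a diagonal operator has ||M|| = sup_n |d_n|. Here d_n = 8 - 8/n increases monotonically from d_1 = 0 toward 8, with all terms in [0, 8); so sup_n |d_n| = 8 (the supremum is the limit, not attained). So ||M|| = 8.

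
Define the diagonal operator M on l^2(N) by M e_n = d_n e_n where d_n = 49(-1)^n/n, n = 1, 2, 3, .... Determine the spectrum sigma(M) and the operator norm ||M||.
sigma(M) = {49(-1)^n/n : n ≥ 1} ∪ {0}; ||M|| = 49

A bounded diagonal operator on l^2 with diagonal entries d_n has spectrum equal to the closure of {d_n : n ≥ 1}: every d_n is an eigenvalue (with eigenvector e_n), so {d_n} ⊂ sigma(M); the spectrum is closed, so its closure is too; and for lambda not in the closure, (M - lambda I) has bounded inverse (the diagonal entries 1/(d_n - lambda) are bounded). For our sequence d_n = 49(-1)^n/n, n = 1, 2, 3, ...:
  - {d_n} = {49(-1)^n/n : n ≥ 1}; the only limit point is 0
  - closure = {49(-1)^n/n : n ≥ 1} ∪ {0}
For the norm: a diagonal operator has ||M|| = sup_n |d_n|. Here |d_n| = 49/n is decreasing, so sup_n |d_n| = |d_1| = 49. So ||M|| = 49.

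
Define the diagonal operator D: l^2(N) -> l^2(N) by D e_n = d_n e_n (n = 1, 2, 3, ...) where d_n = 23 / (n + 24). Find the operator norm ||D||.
||D|| = 23/25 (attained at n = 1)

For D diagonal, ||D|| = sup_n |d_n| = sup_n 23/(n + 24). This is positive and strictly decreasing in n, so the supremum is attained at n = 1: d_1 = 23/(1 + 24) = 23/25. Hence ||D|| = 23/25.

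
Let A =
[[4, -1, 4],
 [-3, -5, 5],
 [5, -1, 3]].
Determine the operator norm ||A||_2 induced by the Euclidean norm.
||A||_2 ≈ 8.7423 (= sqrt(largest eigenvalue of A^T A))

||A||_2 = sigma_max(A) = sqrt(lambda_max(A^T A)). Form the symmetric matrix M = A^T A =
[[50, 6, 16],
 [6, 27, -32],
 [16, -32, 50]].
Its characteristic polynomial (trace, sum of principal 2x2 minors, determinant of M give the coefficients) is
  p(λ) = det(λ I - M) = λ^3 - 127λ^2 + 3884λ - 1444.
No integer candidate from the rational root theorem (±divisors of 1444) is a root, so the roots are irrational. The cubic discriminant is Δ = 9878938384 > 0, so there are three distinct real roots. p(0) = -1444 and p(1) = 2314 have opposite signs, so a root lies in (0, 1); Newton's method refines it to λ ≈ 0.3764. p(50) = 256 and p(51) = -1036 have opposite signs, so a root lies in (50, 51); Newton's method refines it to λ ≈ 50.1952. p(76) = -836 and p(77) = 1174 have opposite signs, so a root lies in (76, 77); Newton's method refines it to λ ≈ 76.4284. Check (Vieta): the three roots sum to 127, matching tr M = 127.
So the eigenvalues of A^T A are ≈ 0.3764, 50.1952, 76.4284 (all ≥ 0, as they must be for A^T A). The largest is λ_max ≈ 76.4284, hence ||A||_2 = sqrt(λ_max) ≈ 8.7423.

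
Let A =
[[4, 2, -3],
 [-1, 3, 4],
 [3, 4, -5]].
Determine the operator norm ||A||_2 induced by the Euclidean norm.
||A||_2 ≈ 8.9493 (= sqrt(largest eigenvalue of A^T A))

||A||_2 = sigma_max(A) = sqrt(lambda_max(A^T A)). Form the symmetric matrix M = A^T A =
[[26, 17, -31],
 [17, 29, -14],
 [-31, -14, 50]].
Its characteristic polynomial (trace, sum of principal 2x2 minors, determinant of M give the coefficients) is
  p(λ) = det(λ I - M) = λ^3 - 105λ^2 + 2058λ - 5041.
No integer candidate from the rational root theorem (±divisors of 5041) is a root, so the roots are irrational. The cubic discriminant is Δ = 7408480185 > 0, so there are three distinct real roots. p(2) = -1337 and p(3) = 215 have opposite signs, so a root lies in (2, 3); Newton's method refines it to λ ≈ 2.8536. p(22) = 63 and p(23) = -1085 have opposite signs, so a root lies in (22, 23); Newton's method refines it to λ ≈ 22.0566. p(80) = -401 and p(81) = 4193 have opposite signs, so a root lies in (80, 81); Newton's method refines it to λ ≈ 80.0897. Check (Vieta): the three roots sum to 105, matching tr M = 105.
So the eigenvalues of A^T A are ≈ 2.8536, 22.0566, 80.0897 (all ≥ 0, as they must be for A^T A). The largest is λ_max ≈ 80.0897, hence ||A||_2 = sqrt(λ_max) ≈ 8.9493.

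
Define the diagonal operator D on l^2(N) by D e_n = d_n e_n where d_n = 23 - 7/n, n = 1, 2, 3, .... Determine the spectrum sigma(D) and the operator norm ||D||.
sigma(D) = {23 - 7/n : n ≥ 1} ∪ {23}; ||D|| = 23

A bounded diagonal operator on l^2 with diagonal entries d_n has spectrum equal to the closure of {d_n : n ≥ 1}: every d_n is an eigenvalue (with eigenvector e_n), so {d_n} ⊂ sigma(D); the spectrum is closed, so its closure is too; and for lambda not in the closure, (D - lambda I) has bounded inverse (the diagonal entries 1/(d_n - lambda) are bounded). For our sequence d_n = 23 - 7/n, n = 1, 2, 3, ...:
  - {d_n} = {23 - 7/n : n ≥ 1}; the only limit point is 23
  - closure = {23 - 7/n : n ≥ 1} ∪ {23}
For the norm: a diagonal operator has ||D|| = sup_n |d_n|. Here d_n = 23 - 7/n increases monotonically from d_1 = 16 toward 23, with all terms in [16, 23); so sup_n |d_n| = 23 (the supremum is the limit, not attained). So ||D|| = 23.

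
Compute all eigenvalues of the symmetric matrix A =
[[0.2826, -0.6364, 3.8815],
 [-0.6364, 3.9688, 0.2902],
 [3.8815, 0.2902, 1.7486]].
sigma(A) ≈ {-3, 4, 5}

A is real symmetric, so its spectrum consists of real eigenvalues. Expanding the characteristic polynomial of the displayed matrix gives
  det(λ I - A) = p(λ) = λ^3 + (-6)λ^2 + (-7)λ + (59.9986).
Solving p(λ) = 0 yields eigenvalues ≈ -3, 4, 5. (A is shown rounded to 4 decimals, so these recover the underlying integer eigenvalues to within that precision.)
Verification: the trace of A = 6 equals the sum of eigenvalues 6, and det(A) ≈ -59.9986 matches the eigenvalue product -60.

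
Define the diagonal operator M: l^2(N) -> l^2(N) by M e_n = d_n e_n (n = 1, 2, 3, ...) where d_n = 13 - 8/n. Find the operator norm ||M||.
||M|| = 13

For a diagonal operator on l^2 with entries d_n, ||M|| = sup_n |d_n|. Here d_1 = 5, d_2 = 9, ..., and d_n = 13 - 8/n increases monotonically toward 13. All terms lie in [5, 13), so |d_n| = d_n and the supremum is the limit 13, which is not attained by any individual d_n. Hence ||M|| = 13.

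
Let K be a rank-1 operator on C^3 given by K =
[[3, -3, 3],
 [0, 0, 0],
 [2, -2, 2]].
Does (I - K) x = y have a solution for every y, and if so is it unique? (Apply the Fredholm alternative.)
(I - K) is invertible (det(I - K) = -4 ≠ 0), so for every y in C^3 the equation (I - K) x = y has a unique solution.

K has rank 1, so it is an outer product K = u v^T: every row of K is a multiple of one row vector. Reading off the entries, u = (-3, 0, -2) and v = (-1, 1, -1) (row i of K equals u_i·v^T). A rank-one matrix u v^T satisfies K u = u (v·u) and kills the (2)-dimensional subspace v^⊥, so its characteristic polynomial is lambda^2 (lambda - v·u) with v·u = tr K = 5. Hence the eigenvalues of I - K are 1 (multiplicity 2) and 1 - (5) = -4, so det(I - K) = -4. (Direct check: I - K =
[[-2, 3, -3],
 [0, 1, 0],
 [-2, 2, -1]]
has determinant -4.) The finite-dimensional Fredholm alternative says: either (I - K) is invertible, or ker(I - K) ≠ {0} and then range(I - K) = ker((I - K)^*)^⊥, with dim ker(I - K) = dim ker((I - K)^*). Since det(I - K) ≠ 0, 1 is not an eigenvalue of K and ker(I - K) = {0}, so we are in the first case: for every y there is a unique x = (I - K)^(-1) y. Explicitly, by the Sherman–Morrison formula, (I - u v^T)^(-1) = I + u v^T/(1 - v·u), i.e. (I - K)^(-1) = I + K/(-4).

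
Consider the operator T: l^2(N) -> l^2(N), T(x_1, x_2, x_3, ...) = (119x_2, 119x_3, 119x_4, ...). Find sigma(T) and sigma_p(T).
sigma(T) = closed disk {z in C : |z| ≤ 119}; sigma_p(T) = open disk {z in C : |z| < 119}

Note T = 119·V where V is the unit left shift (V x)_k = x_{k+1}; so sigma(T) = 119·sigma(V) and ||T|| = 119||V||. ||T x||^2 = 14161sum_{k≥2} |x_k|^2 ≤ 14161||x||^2, with equality on {x : x_1 = 0}, so ||T|| = 119. For any lambda with |lambda| < 119, set r = lambda/119 (|r| < 1); the vector x = (1, r, r^2, ...) is in l^2 and satisfies T x = 119(r, r^2, ...) = lambda x, so lambda is an eigenvalue. On the boundary |lambda| = 119 the geometric series diverges, so no l^2 eigenvector exists, but these lambda lie in the approximate point spectrum. Hence sigma(T) is the closed disk of radius 119 and sigma_p(T) is the open disk.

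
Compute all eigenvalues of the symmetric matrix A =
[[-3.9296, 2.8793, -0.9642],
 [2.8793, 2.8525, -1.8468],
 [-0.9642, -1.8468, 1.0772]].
sigma(A) ≈ {-5, 0, 5}

A is real symmetric, so its spectrum consists of real eigenvalues. Expanding the characteristic polynomial of the displayed matrix gives
  det(λ I - A) = p(λ) = λ^3 + (0)λ^2 + (-25)λ + (0).
Solving p(λ) = 0 yields eigenvalues ≈ -5, 0, 5. (A is shown rounded to 4 decimals, so these recover the underlying integer eigenvalues to within that precision.)
Verification: the trace of A = 0 equals the sum of eigenvalues 0, and det(A) ≈ -0.0000 matches the eigenvalue product 0.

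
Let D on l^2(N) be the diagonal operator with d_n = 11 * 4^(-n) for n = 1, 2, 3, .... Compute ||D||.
||D|| = 11/4 (attained at n = 1)

For D diagonal, ||D|| = sup_n |d_n|. The sequence d_n = 11 * 4^(-n) is positive and strictly decreasing (ratio 4^(-1) < 1), so the supremum is d_1 = 11/4. Hence ||D|| = 11/4.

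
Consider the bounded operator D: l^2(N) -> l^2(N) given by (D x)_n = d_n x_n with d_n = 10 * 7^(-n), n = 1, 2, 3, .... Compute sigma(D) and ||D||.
sigma(D) = {10 * 7^(-n) : n ≥ 1} ∪ {0}; ||D|| = 10/7

A bounded diagonal operator on l^2 with diagonal entries d_n has spectrum equal to the closure of {d_n : n ≥ 1}: every d_n is an eigenvalue (with eigenvector e_n), so {d_n} ⊂ sigma(D); the spectrum is closed, so its closure is too; and for lambda not in the closure, (D - lambda I) has bounded inverse (the diagonal entries 1/(d_n - lambda) are bounded). For our sequence d_n = 10 * 7^(-n), n = 1, 2, 3, ...:
  - {d_n} = {10 * 7^(-n) : n ≥ 1}; the only limit point is 0
  - closure = {10 * 7^(-n) : n ≥ 1} ∪ {0}
For the norm: a diagonal operator has ||D|| = sup_n |d_n|. Here d_n = 10 * 7^(-n) is positive and decreasing, so sup_n |d_n| = d_1 = 10/7. So ||D|| = 10/7.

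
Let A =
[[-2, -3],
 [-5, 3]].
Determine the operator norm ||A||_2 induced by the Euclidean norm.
||A||_2 = sqrt((47 + sqrt(445))/2) ≈ 5.835 (= sqrt(largest eigenvalue of A^T A))

||A||_2 = sigma_max(A) = sqrt(lambda_max(A^T A)). Form the symmetric matrix M = A^T A =
[[29, -9],
 [-9, 18]].
Its characteristic polynomial (trace, determinant of M give the coefficients) is
  p(λ) = det(λ I - M) = λ^2 - 47λ + 441.
For λ^2 - 47λ + 441 the discriminant is 445. It is nonnegative but not a perfect square, so the roots are real and irrational: λ = (47 ± sqrt(445))/2 ≈ 34.0475, 12.9525.
So the eigenvalues of A^T A are ≈ 12.9525, 34.0475 (all ≥ 0, as they must be for A^T A). The largest is λ_max = (47 + sqrt(445))/2 ≈ 34.0475, hence ||A||_2 = sqrt(λ_max) = sqrt((47 + sqrt(445))/2) ≈ 5.835.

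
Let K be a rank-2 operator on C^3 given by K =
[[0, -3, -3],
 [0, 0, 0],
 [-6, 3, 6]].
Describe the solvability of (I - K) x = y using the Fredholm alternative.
(I - K) is invertible (det(I - K) = -23 ≠ 0), so for every y in C^3 the equation (I - K) x = y has a unique solution.

K has rank 2 and factors as K = U V^T = u1 v1^T + u2 v2^T with u1 = (-1, 0, 3), v1 = (-2, 1, 2), u2 = (-1, 0, 0), v2 = (2, 2, 1) (multiplying out reproduces the displayed K). The nonzero eigenvalues of U V^T coincide with those of the 2 x 2 matrix G = V^T U = [[v1·u1, v1·u2], [v2·u1, v2·u2]] = [[8, 2], [1, -2]], and by the Sylvester determinant identity det(I_3 - U V^T) = det(I_2 - V^T U) = det([[-7, -2], [-1, 3]]) = (-7)(3) - (-2)(-1) = -23. (Direct check: I - K =
[[1, 3, 3],
 [0, 1, 0],
 [6, -3, -5]]
has determinant -23.) The finite-dimensional Fredholm alternative says: either (I - K) is invertible, or ker(I - K) ≠ {0} and then range(I - K) = ker((I - K)^*)^⊥, with dim ker(I - K) = dim ker((I - K)^*). Since det(I - K) ≠ 0, 1 is not an eigenvalue of K and ker(I - K) = {0}, so we are in the first case: for every y there is a unique x = (I - K)^(-1) y. (Explicitly, by the Woodbury identity, (I - U V^T)^(-1) = I + U (I_2 - G)^(-1) V^T.)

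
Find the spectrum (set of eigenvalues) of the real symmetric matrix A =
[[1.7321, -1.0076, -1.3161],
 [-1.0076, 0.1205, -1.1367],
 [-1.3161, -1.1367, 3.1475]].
sigma(A) ≈ {-1, 2, 4}

A is real symmetric, so its spectrum consists of real eigenvalues. Expanding the characteristic polynomial of the displayed matrix gives
  det(λ I - A) = p(λ) = λ^3 + (-5)λ^2 + (2)λ + (8).
Solving p(λ) = 0 yields eigenvalues ≈ -1, 2, 4. (A is shown rounded to 4 decimals, so these recover the underlying integer eigenvalues to within that precision.)
Verification: the trace of A = 5 equals the sum of eigenvalues 5, and det(A) ≈ -8.0001 matches the eigenvalue product -8.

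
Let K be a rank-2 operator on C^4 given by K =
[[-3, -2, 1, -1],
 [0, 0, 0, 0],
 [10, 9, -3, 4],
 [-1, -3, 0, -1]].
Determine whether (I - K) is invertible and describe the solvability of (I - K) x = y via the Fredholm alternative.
(I - K) is invertible (det(I - K) = 12 ≠ 0), so for every y in C^4 the equation (I - K) x = y has a unique solution.

K has rank 2 and factors as K = U V^T = u1 v1^T + u2 v2^T with u1 = (0, 0, 1, -1), v1 = (1, 3, 0, 1), u2 = (1, 0, -3, 0), v2 = (-3, -2, 1, -1) (multiplying out reproduces the displayed K). The nonzero eigenvalues of U V^T coincide with those of the 2 x 2 matrix G = V^T U = [[v1·u1, v1·u2], [v2·u1, v2·u2]] = [[-1, 1], [2, -6]], and by the Sylvester determinant identity det(I_4 - U V^T) = det(I_2 - V^T U) = det([[2, -1], [-2, 7]]) = (2)(7) - (-1)(-2) = 12. (Direct check: I - K =
[[4, 2, -1, 1],
 [0, 1, 0, 0],
 [-10, -9, 4, -4],
 [1, 3, 0, 2]]
has determinant 12.) The finite-dimensional Fredholm alternative says: either (I - K) is invertible, or ker(I - K) ≠ {0} and then range(I - K) = ker((I - K)^*)^⊥, with dim ker(I - K) = dim ker((I - K)^*). Since det(I - K) ≠ 0, 1 is not an eigenvalue of K and ker(I - K) = {0}, so we are in the first case: for every y there is a unique x = (I - K)^(-1) y. (Explicitly, by the Woodbury identity, (I - U V^T)^(-1) = I + U (I_2 - G)^(-1) V^T.)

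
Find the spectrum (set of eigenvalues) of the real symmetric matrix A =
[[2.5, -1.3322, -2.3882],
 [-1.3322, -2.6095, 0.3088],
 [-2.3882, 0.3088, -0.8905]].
sigma(A) ≈ {-3, -2, 4}

A is real symmetric, so its spectrum consists of real eigenvalues. Expanding the characteristic polynomial of the displayed matrix gives
  det(λ I - A) = p(λ) = λ^3 + (1)λ^2 + (-14)λ + (-24).
Solving p(λ) = 0 yields eigenvalues ≈ -3, -2, 4. (A is shown rounded to 4 decimals, so these recover the underlying integer eigenvalues to within that precision.)
Verification: the trace of A = -1 equals the sum of eigenvalues -1, and det(A) ≈ 23.9996 matches the eigenvalue product 24.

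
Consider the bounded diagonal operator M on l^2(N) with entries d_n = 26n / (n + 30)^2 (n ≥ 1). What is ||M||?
||M|| = 13/60 (attained at n = 30)

For M diagonal, ||M|| = sup_n |d_n|. Treat f(x) = 26x / (x + 30)^2 for real x > 0. By the quotient rule, f'(x) = 26(30 - x)/(x + 30)^3, which is positive for x < 30 and negative for x > 30. So f has a unique maximum at x = 30, and since 30 is a positive integer, the supremum over n ≥ 1 is attained at n = 30: d_30 = 26·30/(30 + 30)^2 = 26·30/3600 = 13/60. Hence ||M|| = 13/60.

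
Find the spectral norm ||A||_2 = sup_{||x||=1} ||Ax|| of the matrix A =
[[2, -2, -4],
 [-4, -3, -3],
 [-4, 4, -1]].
||A||_2 ≈ 6.4279 (= sqrt(largest eigenvalue of A^T A))

||A||_2 = sigma_max(A) = sqrt(lambda_max(A^T A)). Form the symmetric matrix M = A^T A =
[[36, -8, 8],
 [-8, 29, 13],
 [8, 13, 26]].
Its characteristic polynomial (trace, sum of principal 2x2 minors, determinant of M give the coefficients) is
  p(λ) = det(λ I - M) = λ^3 - 91λ^2 + 2437λ - 15876.
No integer candidate from the rational root theorem (±divisors of 15876) is a root, so the roots are irrational. The cubic discriminant is Δ = 1392597 > 0, so there are three distinct real roots. p(9) = -585 and p(10) = 394 have opposite signs, so a root lies in (9, 10); Newton's method refines it to λ ≈ 9.582. p(40) = 4 and p(41) = -9 have opposite signs, so a root lies in (40, 41); Newton's method refines it to λ ≈ 40.0998. p(41) = -9 and p(42) = 42 have opposite signs, so a root lies in (41, 42); Newton's method refines it to λ ≈ 41.3182. Check (Vieta): the three roots sum to 91, matching tr M = 91.
So the eigenvalues of A^T A are ≈ 9.582, 40.0998, 41.3182 (all ≥ 0, as they must be for A^T A). The largest is λ_max ≈ 41.3182, hence ||A||_2 = sqrt(λ_max) ≈ 6.4279.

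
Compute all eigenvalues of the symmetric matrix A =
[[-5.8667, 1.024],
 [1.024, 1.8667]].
sigma(A) ≈ {-6, 2}

A is real symmetric, so its spectrum consists of real eigenvalues. Expanding the characteristic polynomial of the displayed matrix gives
  det(λ I - A) = p(λ) = λ^2 + (4)λ + (-12).
Solving p(λ) = 0 yields eigenvalues ≈ -6, 2. (A is shown rounded to 4 decimals, so these recover the underlying integer eigenvalues to within that precision.)
Verification: the trace of A = -4 equals the sum of eigenvalues -4, and det(A) ≈ -11.9999 matches the eigenvalue product -12.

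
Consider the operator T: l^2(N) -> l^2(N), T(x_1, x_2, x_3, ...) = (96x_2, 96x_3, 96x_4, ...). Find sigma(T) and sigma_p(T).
sigma(T) = closed disk {z in C : |z| ≤ 96}; sigma_p(T) = open disk {z in C : |z| < 96}

Note T = 96·V where V is the unit left shift (V x)_k = x_{k+1}; so sigma(T) = 96·sigma(V) and ||T|| = 96||V||. ||T x||^2 = 9216sum_{k≥2} |x_k|^2 ≤ 9216||x||^2, with equality on {x : x_1 = 0}, so ||T|| = 96. For any lambda with |lambda| < 96, set r = lambda/96 (|r| < 1); the vector x = (1, r, r^2, ...) is in l^2 and satisfies T x = 96(r, r^2, ...) = lambda x, so lambda is an eigenvalue. On the boundary |lambda| = 96 the geometric series diverges, so no l^2 eigenvector exists, but these lambda lie in the approximate point spectrum. Hence sigma(T) is the closed disk of radius 96 and sigma_p(T) is the open disk.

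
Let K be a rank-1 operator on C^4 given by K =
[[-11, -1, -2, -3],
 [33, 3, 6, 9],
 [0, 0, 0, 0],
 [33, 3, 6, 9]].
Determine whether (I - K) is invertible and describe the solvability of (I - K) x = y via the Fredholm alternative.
(I - K) is singular (det(I - K) = 0, i.e. 1 ∈ sigma(K)). (I - K) x = y is solvable iff y ⊥ ker((I - K)^*) = span{(-11, -1, -2, -3)}, i.e. iff -11y_1 - y_2 - 2y_3 - 3y_4 = 0. When solvable, the solutions are x = y + c·(1, -3, 0, -3), c arbitrary (ker(I - K) = span{(1, -3, 0, -3)}, dimension 1).

K has rank 1, so it is an outer product K = u v^T: every row of K is a multiple of one row vector. Reading off the entries, u = (1, -3, 0, -3) and v = (-11, -1, -2, -3) (row i of K equals u_i·v^T). A rank-one matrix u v^T satisfies K u = u (v·u) and kills the (3)-dimensional subspace v^⊥, so its characteristic polynomial is lambda^3 (lambda - v·u) with v·u = tr K = 1. Hence the eigenvalues of I - K are 1 (multiplicity 3) and 1 - (1) = 0, so det(I - K) = 0. (Direct check: I - K =
[[12, 1, 2, 3],
 [-33, -2, -6, -9],
 [0, 0, 1, 0],
 [-33, -3, -6, -8]]
has determinant 0.) So 1 is an eigenvalue of K and (I - K) is not invertible. The finite-dimensional Fredholm alternative says: either (I - K) is invertible, or ker(I - K) ≠ {0} and then range(I - K) = ker((I - K)^*)^⊥, with dim ker(I - K) = dim ker((I - K)^*). We are in the second case, so we need both kernels. Kernel of I - K: (I - K) u = u - u (v·u) = u - u = 0, so ker(I - K) = span{u} = span{(1, -3, 0, -3)} (it is exactly 1-dimensional because rank(I - K) = 3). Kernel of the adjoint: K is real, so (I - K)^* = I - K^T = I - v u^T, and (I - v u^T) v = v - v (u·v) = 0; hence ker((I - K)^*) = span{v} = span{(-11, -1, -2, -3)}. Therefore (I - K) x = y is solvable iff <y, v> = 0, i.e. iff -11y_1 - y_2 - 2y_3 - 3y_4 = 0. When this holds, K y = u (v·y) = 0, so (I - K) y = y and x = y is a particular solution; the full solution set is the line x = y + c·u = y + c·(1, -3, 0, -3), c ∈ C.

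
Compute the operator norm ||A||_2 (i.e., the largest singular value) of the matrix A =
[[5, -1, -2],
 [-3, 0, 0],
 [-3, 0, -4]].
||A||_2 ≈ 6.6119 (= sqrt(largest eigenvalue of A^T A))

||A||_2 = sigma_max(A) = sqrt(lambda_max(A^T A)). Form the symmetric matrix M = A^T A =
[[43, -5, 2],
 [-5, 1, 2],
 [2, 2, 20]].
Its characteristic polynomial (trace, sum of principal 2x2 minors, determinant of M give the coefficients) is
  p(λ) = det(λ I - M) = λ^3 - 64λ^2 + 890λ - 144.
No integer candidate from the rational root theorem (±divisors of 144) is a root, so the roots are irrational. The cubic discriminant is Δ = 420651104 > 0, so there are three distinct real roots. p(0) = -144 and p(1) = 683 have opposite signs, so a root lies in (0, 1); Newton's method refines it to λ ≈ 0.1637. p(20) = 56 and p(21) = -417 have opposite signs, so a root lies in (20, 21); Newton's method refines it to λ ≈ 20.119. p(43) = -703 and p(44) = 296 have opposite signs, so a root lies in (43, 44); Newton's method refines it to λ ≈ 43.7172. Check (Vieta): the three roots sum to 64, matching tr M = 64.
So the eigenvalues of A^T A are ≈ 0.1637, 20.119, 43.7172 (all ≥ 0, as they must be for A^T A). The largest is λ_max ≈ 43.7172, hence ||A||_2 = sqrt(λ_max) ≈ 6.6119.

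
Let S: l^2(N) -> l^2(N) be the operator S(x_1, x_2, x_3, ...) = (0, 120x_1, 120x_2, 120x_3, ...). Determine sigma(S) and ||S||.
sigma(S) = closed disk {z in C : |z| ≤ 120}; ||S|| = 120

Note S = 120·U where U is the unit right shift (U x)_k = x_{k-1} (with x_0 := 0); so ||S|| = 120||U|| and sigma(S) = 120·sigma(U). ||S x||^2 = sum_{k≥1} |120x_k|^2 = 14400||x||^2, so ||S|| = 120 and sigma(S) ⊂ {|z| ≤ 120}. For any |lambda| < 120, the equation (S - lambda I) x = 0 forces x_1 = 0, then 120x_k = lambda x_{k+1} ⇒ x = 0, so S has no eigenvalues. But (S - lambda I) is not surjective for |lambda| < 120: solving (S - lambda I) x = e_1 would require x_n proportional to (lambda/120)^(-n), which is not in l^2. So every |lambda| < 120 lies in the residual spectrum. The boundary |lambda| = 120 is in the approximate point spectrum (the spectrum is closed). Hence sigma(S) is the closed disk of radius 120.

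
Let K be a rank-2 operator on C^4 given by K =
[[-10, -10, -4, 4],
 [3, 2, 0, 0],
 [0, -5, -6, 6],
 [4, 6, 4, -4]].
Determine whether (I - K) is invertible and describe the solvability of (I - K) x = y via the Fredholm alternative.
(I - K) is invertible (det(I - K) = 93 ≠ 0), so for every y in C^4 the equation (I - K) x = y has a unique solution.

K has rank 2 and factors as K = U V^T = u1 v1^T + u2 v2^T with u1 = (2, -1, -2, 0), v1 = (-3, -2, 0, 0), u2 = (-2, 0, -3, 2), v2 = (2, 3, 2, -2) (multiplying out reproduces the displayed K). The nonzero eigenvalues of U V^T coincide with those of the 2 x 2 matrix G = V^T U = [[v1·u1, v1·u2], [v2·u1, v2·u2]] = [[-4, 6], [-3, -14]], and by the Sylvester determinant identity det(I_4 - U V^T) = det(I_2 - V^T U) = det([[5, -6], [3, 15]]) = (5)(15) - (-6)(3) = 93. (Direct check: I - K =
[[11, 10, 4, -4],
 [-3, -1, 0, 0],
 [0, 5, 7, -6],
 [-4, -6, -4, 5]]
has determinant 93.) The finite-dimensional Fredholm alternative says: either (I - K) is invertible, or ker(I - K) ≠ {0} and then range(I - K) = ker((I - K)^*)^⊥, with dim ker(I - K) = dim ker((I - K)^*). Since det(I - K) ≠ 0, 1 is not an eigenvalue of K and ker(I - K) = {0}, so we are in the first case: for every y there is a unique x = (I - K)^(-1) y. (Explicitly, by the Woodbury identity, (I - U V^T)^(-1) = I + U (I_2 - G)^(-1) V^T.)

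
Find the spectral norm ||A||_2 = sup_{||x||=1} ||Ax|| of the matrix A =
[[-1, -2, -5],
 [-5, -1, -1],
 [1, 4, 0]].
||A||_2 ≈ 6.7924 (= sqrt(largest eigenvalue of A^T A))

||A||_2 = sigma_max(A) = sqrt(lambda_max(A^T A)). Form the symmetric matrix M = A^T A =
[[27, 11, 10],
 [11, 21, 11],
 [10, 11, 26]].
Its characteristic polynomial (trace, sum of principal 2x2 minors, determinant of M give the coefficients) is
  p(λ) = det(λ I - M) = λ^3 - 74λ^2 + 1473λ - 8649.
No integer candidate from the rational root theorem (±divisors of 8649) is a root, so the roots are irrational. The cubic discriminant is Δ = 28172169 > 0, so there are three distinct real roots. p(11) = -69 and p(12) = 99 have opposite signs, so a root lies in (11, 12); Newton's method refines it to λ ≈ 11.3566. p(16) = 71 and p(17) = -81 have opposite signs, so a root lies in (16, 17); Newton's method refines it to λ ≈ 16.5074. p(46) = -139 and p(47) = 939 have opposite signs, so a root lies in (46, 47); Newton's method refines it to λ ≈ 46.136. Check (Vieta): the three roots sum to 74, matching tr M = 74.
So the eigenvalues of A^T A are ≈ 11.3566, 16.5074, 46.136 (all ≥ 0, as they must be for A^T A). The largest is λ_max ≈ 46.136, hence ||A||_2 = sqrt(λ_max) ≈ 6.7924.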